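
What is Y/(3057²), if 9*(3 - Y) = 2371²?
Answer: -5621614/84107241 ≈ -0.066839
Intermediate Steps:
Y = -5621614/9 (Y = 3 - ⅑*2371² = 3 - ⅑*5621641 = 3 - 5621641/9 = -5621614/9 ≈ -6.2462e+5)
Y/(3057²) = -5621614/(9*(3057²)) = -5621614/9/9345249 = -5621614/9*1/9345249 = -5621614/84107241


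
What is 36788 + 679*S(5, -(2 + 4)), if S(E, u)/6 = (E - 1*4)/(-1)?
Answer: 32714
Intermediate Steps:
S(E, u) = 24 - 6*E (S(E, u) = 6*((E - 1*4)/(-1)) = 6*((E - 4)*(-1)) = 6*((-4 + E)*(-1)) = 6*(4 - E) = 24 - 6*E)
36788 + 679*S(5, -(2 + 4)) = 36788 + 679*(24 - 6*5) = 36788 + 679*(24 - 30) = 36788 + 679*(-6) = 36788 - 4074 = 32714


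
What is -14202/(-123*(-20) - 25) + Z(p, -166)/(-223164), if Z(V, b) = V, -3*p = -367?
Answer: -9509019029/1630213020 ≈ -5.8330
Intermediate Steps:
p = 367/3 (p = -⅓*(-367) = 367/3 ≈ 122.33)
-14202/(-123*(-20) - 25) + Z(p, -166)/(-223164) = -14202/(-123*(-20) - 25) + (367/3)/(-223164) = -14202/(2460 - 25) + (367/3)*(-1/223164) = -14202/2435 - 367/669492 = -9509019029/1630213020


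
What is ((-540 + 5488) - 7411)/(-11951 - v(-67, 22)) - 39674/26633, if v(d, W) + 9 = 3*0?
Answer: -408189829/318051286 ≈ -1.2834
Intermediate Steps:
v(d, W) = -9 (v(d, W) = -9 + 3*0 = -9 + 0 = -9)
((-540 + 5488) - 7411)/(-11951 - v(-67, 22)) - 39674/26633 = ((-540 + 5488) - 7411)/(-11951 - 1*(-9)) - 39674/26633 = (4948 - 7411)/(-11951 + 9) - 39674*1/26633 = -2463/(-11942) - 39674/26633 = -2463*(-1/11942) - 39674/26633 = 2463/11942 - 39674/26633 = -408189829/318051286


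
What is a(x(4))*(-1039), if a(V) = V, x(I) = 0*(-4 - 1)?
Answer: 0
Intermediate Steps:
x(I) = 0 (x(I) = 0*(-5) = 0)
a(x(4))*(-1039) = 0*(-1039) = 0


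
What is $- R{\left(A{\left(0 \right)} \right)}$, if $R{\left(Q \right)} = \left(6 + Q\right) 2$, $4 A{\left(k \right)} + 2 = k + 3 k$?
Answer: $-11$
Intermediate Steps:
$A{\left(k \right)} = - \frac{1}{2} + k$ ($A{\left(k \right)} = - \frac{1}{2} + \frac{k + 3 k}{4} = - \frac{1}{2} + \frac{4 k}{4} = - \frac{1}{2} + k$)
$R{\left(Q \right)} = 12 + 2 Q$
$- R{\left(A{\left(0 \right)} \right)} = - (12 + 2 \left(- \frac{1}{2} + 0\right)) = - (12 + 2 \left(- \frac{1}{2}\right)) = - (12 - 1) = \left(-1\right) 11 = -11$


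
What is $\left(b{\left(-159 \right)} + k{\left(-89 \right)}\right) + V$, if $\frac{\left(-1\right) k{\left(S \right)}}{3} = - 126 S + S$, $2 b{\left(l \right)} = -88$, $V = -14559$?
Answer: $-47978$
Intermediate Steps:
$b{\left(l \right)} = -44$ ($b{\left(l \right)} = \frac{1}{2} \left(-88\right) = -44$)
$k{\left(S \right)} = 375 S$ ($k{\left(S \right)} = - 3 \left(- 126 S + S\right) = - 3 \left(- 125 S\right) = 375 S$)
$\left(b{\left(-159 \right)} + k{\left(-89 \right)}\right) + V = \left(-44 + 375 \left(-89\right)\right) - 14559 = \left(-44 - 33375\right) - 14559 = -33419 - 14559 = -47978$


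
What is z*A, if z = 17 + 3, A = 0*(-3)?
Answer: 0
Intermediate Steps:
A = 0
z = 20
z*A = 20*0 = 0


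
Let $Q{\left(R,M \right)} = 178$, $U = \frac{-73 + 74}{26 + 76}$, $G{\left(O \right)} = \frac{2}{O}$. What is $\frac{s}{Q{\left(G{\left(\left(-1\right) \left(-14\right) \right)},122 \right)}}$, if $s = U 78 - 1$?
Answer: $- \frac{2}{1513} \approx -0.0013219$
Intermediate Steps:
$U = \frac{1}{102}$ ($U = 1 \cdot \frac{1}{102} = \frac{1}{102} \approx 0.0098039$)
$s = - \frac{4}{17}$ ($s = \frac{1}{102} \cdot 78 - 1 = \frac{13}{17} - 1 = - \frac{4}{17} \approx -0.23529$)
$\frac{s}{Q{\left(G{\left(\left(-1\right) \left(-14\right) \right)},122 \right)}} = - \frac{4}{17 \cdot 178} = \left(- \frac{4}{17}\right) \frac{1}{178} = - \frac{2}{1513}$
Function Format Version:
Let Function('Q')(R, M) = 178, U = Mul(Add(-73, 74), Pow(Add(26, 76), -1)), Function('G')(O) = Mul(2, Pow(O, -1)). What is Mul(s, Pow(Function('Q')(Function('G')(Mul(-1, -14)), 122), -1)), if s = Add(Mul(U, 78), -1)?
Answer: Rational(-2, 1513) ≈ -0.0013219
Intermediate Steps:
U = Rational(1, 102) (U = Mul(1, Pow(102, -1)) = Mul(1, Rational(1, 102)) = Rational(1, 102) ≈ 0.0098039)
s = Rational(-4, 17) (s = Add(Mul(Rational(1, 102), 78), -1) = Add(Rational(13, 17), -1) = Rational(-4, 17) ≈ -0.23529)
Mul(s, Pow(Function('Q')(Function('G')(Mul(-1, -14)), 122), -1)) = Mul(Rational(-4, 17), Pow(178, -1)) = Mul(Rational(-4, 17), Rational(1, 178)) = Rational(-2, 1513)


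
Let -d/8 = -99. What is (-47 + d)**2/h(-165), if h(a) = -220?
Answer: -111005/44 ≈ -2522.8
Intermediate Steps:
d = 792 (d = -8*(-99) = 792)
(-47 + d)**2/h(-165) = (-47 + 792)**2/(-220) = 745**2*(-1/220) = 555025*(-1/220) = -111005/44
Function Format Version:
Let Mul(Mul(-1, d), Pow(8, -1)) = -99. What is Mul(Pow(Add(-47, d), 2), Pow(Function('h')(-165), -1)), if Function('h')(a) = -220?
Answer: Rational(-111005, 44) ≈ -2522.8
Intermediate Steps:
d = 792 (d = Mul(-8, -99) = 792)
Mul(Pow(Add(-47, d), 2), Pow(Function('h')(-165), -1)) = Mul(Pow(Add(-47, 792), 2), Pow(-220, -1)) = Mul(Pow(745, 2), Rational(-1, 220)) = Mul(555025, Rational(-1, 220)) = Rational(-111005, 44)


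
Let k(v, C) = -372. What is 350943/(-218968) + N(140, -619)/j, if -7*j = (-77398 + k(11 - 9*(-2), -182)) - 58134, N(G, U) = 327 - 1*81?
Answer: -2957343411/1859914192 ≈ -1.5900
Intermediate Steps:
N(G, U) = 246 (N(G, U) = 327 - 81 = 246)
j = 135904/7 (j = -((-77398 - 372) - 58134)/7 = -(-77770 - 58134)/7 = -⅐*(-135904) = 135904/7 ≈ 19415.)
350943/(-218968) + N(140, -619)/j = 350943/(-218968) + 246/(135904/7) = 350943*(-1/218968) + 246*(7/135904) = -350943/218968 + 861/67952 = -2957343411/1859914192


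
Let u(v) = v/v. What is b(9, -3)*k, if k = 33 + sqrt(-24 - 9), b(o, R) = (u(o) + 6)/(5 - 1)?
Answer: 231/4 + 7*I*sqrt(33)/4 ≈ 57.75 + 10.053*I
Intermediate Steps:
u(v) = 1
b(o, R) = 7/4 (b(o, R) = (1 + 6)/(5 - 1) = 7/4)
k = 33 + I*sqrt(33) (k = 33 + sqrt(-33) = 33 + I*sqrt(33) ≈ 33.0 + 5.7446*I)
b(9, -3)*k = 7*(33 + I*sqrt(33))/4 = 231/4 + 7*I*sqrt(33)/4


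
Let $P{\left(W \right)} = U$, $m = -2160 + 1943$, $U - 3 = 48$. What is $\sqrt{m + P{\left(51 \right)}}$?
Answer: $i \sqrt{166} \approx 12.884 i$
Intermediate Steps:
$U = 51$ ($U = 3 + 48 = 51$)
$m = -217$
$P{\left(W \right)} = 51$
$\sqrt{m + P{\left(51 \right)}} = \sqrt{-217 + 51} = \sqrt{-166} = i \sqrt{166}$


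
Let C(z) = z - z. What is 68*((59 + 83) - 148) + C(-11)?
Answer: -408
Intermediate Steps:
C(z) = 0
68*((59 + 83) - 148) + C(-11) = 68*((59 + 83) - 148) + 0 = 68*(142 - 148) + 0 = 68*(-6) + 0 = -408 + 0 = -408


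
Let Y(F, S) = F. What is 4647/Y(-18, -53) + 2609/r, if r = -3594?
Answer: -465230/1797 ≈ -258.89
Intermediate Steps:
4647/Y(-18, -53) + 2609/r = 4647/(-18) + 2609/(-3594) = 4647*(-1/18) + 2609*(-1/3594) = -1549/6 - 2609/3594 = -465230/1797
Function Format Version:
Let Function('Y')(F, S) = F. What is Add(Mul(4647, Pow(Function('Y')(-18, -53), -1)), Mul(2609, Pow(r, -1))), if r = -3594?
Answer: Rational(-465230, 1797) ≈ -258.89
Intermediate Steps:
Add(Mul(4647, Pow(Function('Y')(-18, -53), -1)), Mul(2609, Pow(r, -1))) = Add(Mul(4647, Pow(-18, -1)), Mul(2609, Pow(-3594, -1))) = Add(Mul(4647, Rational(-1, 18)), Mul(2609, Rational(-1, 3594))) = Add(Rational(-1549, 6), Rational(-2609, 3594)) = Rational(-465230, 1797)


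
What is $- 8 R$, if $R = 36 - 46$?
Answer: $80$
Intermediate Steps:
$R = -10$ ($R = 36 - 46 = -10$)
$- 8 R = \left(-8\right) \left(-10\right) = 80$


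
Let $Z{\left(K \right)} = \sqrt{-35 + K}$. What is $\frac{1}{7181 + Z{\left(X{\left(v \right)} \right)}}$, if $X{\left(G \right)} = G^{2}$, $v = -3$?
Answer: $\frac{7181}{51566787} - \frac{i \sqrt{26}}{51566787} \approx 0.00013926 - 9.8882 \cdot 10^{-8} i$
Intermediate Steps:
$\frac{1}{7181 + Z{\left(X{\left(v \right)} \right)}} = \frac{1}{7181 + \sqrt{-35 + \left(-3\right)^{2}}} = \frac{1}{7181 + \sqrt{-35 + 9}} = \frac{1}{7181 + \sqrt{-26}} = \frac{1}{7181 + i \sqrt{26}}$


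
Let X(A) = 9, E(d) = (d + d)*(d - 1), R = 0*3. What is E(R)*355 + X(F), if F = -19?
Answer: 9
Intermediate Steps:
R = 0
E(d) = 2*d*(-1 + d) (E(d) = (2*d)*(-1 + d) = 2*d*(-1 + d))
E(R)*355 + X(F) = (2*0*(-1 + 0))*355 + 9 = (2*0*(-1))*355 + 9 = 0*355 + 9 = 0 + 9 = 9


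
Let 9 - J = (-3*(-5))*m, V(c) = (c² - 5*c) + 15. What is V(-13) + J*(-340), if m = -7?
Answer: -38511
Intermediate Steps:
V(c) = 15 + c² - 5*c
J = 114 (J = 9 - (-3*(-5))*(-7) = 9 - 15*(-7) = 9 - 1*(-105) = 9 + 105 = 114)
V(-13) + J*(-340) = (15 + (-13)² - 5*(-13)) + 114*(-340) = (15 + 169 + 65) - 38760 = 249 - 38760 = -38511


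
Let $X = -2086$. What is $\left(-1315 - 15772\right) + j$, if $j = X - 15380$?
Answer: $-34553$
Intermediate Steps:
$j = -17466$ ($j = -2086 - 15380 = -17466$)
$\left(-1315 - 15772\right) + j = \left(-1315 - 15772\right) - 17466 = -17087 - 17466 = -34553$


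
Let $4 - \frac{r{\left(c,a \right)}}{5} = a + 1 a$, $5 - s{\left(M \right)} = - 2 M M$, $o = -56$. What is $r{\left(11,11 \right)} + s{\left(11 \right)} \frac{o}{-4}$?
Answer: $3368$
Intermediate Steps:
$s{\left(M \right)} = 5 + 2 M^{2}$ ($s{\left(M \right)} = 5 - - 2 M M = 5 - - 2 M^{2} = 5 + 2 M^{2}$)
$r{\left(c,a \right)} = 20 - 10 a$ ($r{\left(c,a \right)} = 20 - 5 \left(a + 1 a\right) = 20 - 5 \left(a + a\right) = 20 - 5 \cdot 2 a = 20 - 10 a$)
$r{\left(11,11 \right)} + s{\left(11 \right)} \frac{o}{-4} = \left(20 - 110\right) + \left(5 + 2 \cdot 11^{2}\right) \left(- \frac{56}{-4}\right) = \left(20 - 110\right) + \left(5 + 2 \cdot 121\right) \left(\left(-56\right) \left(- \frac{1}{4}\right)\right) = -90 + \left(5 + 242\right) 14 = -90 + 247 \cdot 14 = -90 + 3458 = 3368$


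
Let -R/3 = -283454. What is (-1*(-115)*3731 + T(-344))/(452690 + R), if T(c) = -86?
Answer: 428979/1303052 ≈ 0.32921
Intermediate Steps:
R = 850362 (R = -3*(-283454) = 850362)
(-1*(-115)*3731 + T(-344))/(452690 + R) = (-1*(-115)*3731 - 86)/(452690 + 850362) = (115*3731 - 86)/1303052 = (429065 - 86)*(1/1303052) = 428979*(1/1303052) = 428979/1303052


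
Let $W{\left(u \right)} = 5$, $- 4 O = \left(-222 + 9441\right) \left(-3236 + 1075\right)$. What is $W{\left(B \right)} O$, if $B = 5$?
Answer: $\frac{99611295}{4} \approx 2.4903 \cdot 10^{7}$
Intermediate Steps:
$O = \frac{19922259}{4}$ ($O = - \frac{\left(-222 + 9441\right) \left(-3236 + 1075\right)}{4} = - \frac{9219 \left(-2161\right)}{4} = \left(- \frac{1}{4}\right) \left(-19922259\right) = \frac{19922259}{4} \approx 4.9806 \cdot 10^{6}$)
$W{\left(B \right)} O = 5 \cdot \frac{19922259}{4} = \frac{99611295}{4}$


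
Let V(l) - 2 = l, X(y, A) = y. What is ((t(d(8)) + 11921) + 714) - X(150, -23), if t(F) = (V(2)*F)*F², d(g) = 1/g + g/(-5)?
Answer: 199554621/16000 ≈ 12472.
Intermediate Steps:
d(g) = 1/g - g/5 (d(g) = 1/g + g*(-⅕) = 1/g - g/5)
V(l) = 2 + l
t(F) = 4*F³ (t(F) = ((2 + 2)*F)*F² = (4*F)*F² = 4*F³)
((t(d(8)) + 11921) + 714) - X(150, -23) = ((4*(1/8 - ⅕*8)³ + 11921) + 714) - 1*150 = ((4*(⅛ - 8/5)³ + 11921) + 714) - 150 = ((4*(-59/40)³ + 11921) + 714) - 150 = ((4*(-205379/64000) + 11921) + 714) - 150 = ((-205379/16000 + 11921) + 714) - 150 = (190530621/16000 + 714) - 150 = 201954621/16000 - 150 = 199554621/16000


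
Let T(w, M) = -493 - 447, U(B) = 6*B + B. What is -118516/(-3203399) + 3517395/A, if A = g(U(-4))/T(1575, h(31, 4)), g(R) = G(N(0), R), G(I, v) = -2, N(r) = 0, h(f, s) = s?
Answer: 5295781224152866/3203399 ≈ 1.6532e+9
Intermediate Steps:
U(B) = 7*B
g(R) = -2
T(w, M) = -940
A = 1/470 (A = -2/(-940) = -2*(-1/940) = 1/470 ≈ 0.0021277)
-118516/(-3203399) + 3517395/A = -118516/(-3203399) + 3517395/(1/470) = -118516*(-1/3203399) + 3517395*470 = 118516/3203399 + 1653175650 = 5295781224152866/3203399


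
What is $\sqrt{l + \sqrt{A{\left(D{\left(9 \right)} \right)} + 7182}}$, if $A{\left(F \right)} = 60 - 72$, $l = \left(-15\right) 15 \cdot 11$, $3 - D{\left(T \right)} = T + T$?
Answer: $\sqrt{-2475 + \sqrt{7170}} \approx 48.891 i$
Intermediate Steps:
$D{\left(T \right)} = 3 - 2 T$ ($D{\left(T \right)} = 3 - \left(T + T\right) = 3 - 2 T$)
$l = -2475$ ($l = \left(-225\right) 11 = -2475$)
$A{\left(F \right)} = -12$ ($A{\left(F \right)} = 60 - 72 = -12$)
$\sqrt{l + \sqrt{A{\left(D{\left(9 \right)} \right)} + 7182}} = \sqrt{-2475 + \sqrt{-12 + 7182}} = \sqrt{-2475 + \sqrt{7170}}$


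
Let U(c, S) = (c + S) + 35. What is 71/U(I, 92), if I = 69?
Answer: 71/196 ≈ 0.36225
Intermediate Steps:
U(c, S) = 35 + S + c (U(c, S) = (S + c) + 35 = 35 + S + c)
71/U(I, 92) = 71/(35 + 92 + 69) = 71/196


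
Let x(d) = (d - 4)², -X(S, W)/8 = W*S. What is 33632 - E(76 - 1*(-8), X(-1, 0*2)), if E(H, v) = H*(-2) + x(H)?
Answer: 27400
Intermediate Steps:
X(S, W) = -8*S*W (X(S, W) = -8*W*S = -8*S*W)
x(d) = (-4 + d)²
E(H, v) = (-4 + H)² - 2*H (E(H, v) = H*(-2) + (-4 + H)² = -2*H + (-4 + H)² = (-4 + H)² - 2*H)
33632 - E(76 - 1*(-8), X(-1, 0*2)) = 33632 - ((-4 + (76 - 1*(-8)))² - 2*(76 - 1*(-8))) = 33632 - ((-4 + (76 + 8))² - 2*(76 + 8)) = 33632 - ((-4 + 84)² - 2*84) = 33632 - (80² - 168) = 33632 - (6400 - 168) = 33632 - 1*6232 = 33632 - 6232 = 27400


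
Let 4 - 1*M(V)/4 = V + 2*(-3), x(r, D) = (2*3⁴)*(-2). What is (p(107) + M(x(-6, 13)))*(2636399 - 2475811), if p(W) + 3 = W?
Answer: 231246720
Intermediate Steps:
p(W) = -3 + W
x(r, D) = -324 (x(r, D) = (2*81)*(-2) = 162*(-2) = -324)
M(V) = 40 - 4*V (M(V) = 16 - 4*(V + 2*(-3)) = 16 - 4*(V - 6) = 16 - 4*(-6 + V) = 16 + (24 - 4*V) = 40 - 4*V)
(p(107) + M(x(-6, 13)))*(2636399 - 2475811) = ((-3 + 107) + (40 - 4*(-324)))*(2636399 - 2475811) = (104 + (40 + 1296))*160588 = (104 + 1336)*160588 = 1440*160588 = 231246720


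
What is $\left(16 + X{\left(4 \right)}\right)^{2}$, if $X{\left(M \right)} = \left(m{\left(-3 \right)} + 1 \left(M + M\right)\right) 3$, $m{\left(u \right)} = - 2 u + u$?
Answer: $2401$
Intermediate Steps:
$m{\left(u \right)} = - u$
$X{\left(M \right)} = 9 + 6 M$ ($X{\left(M \right)} = \left(\left(-1\right) \left(-3\right) + 1 \left(M + M\right)\right) 3 = \left(3 + 1 \cdot 2 M\right) 3 = \left(3 + 2 M\right) 3 = 9 + 6 M$)
$\left(16 + X{\left(4 \right)}\right)^{2} = \left(16 + \left(9 + 6 \cdot 4\right)\right)^{2} = \left(16 + \left(9 + 24\right)\right)^{2} = \left(16 + 33\right)^{2} = 49^{2} = 2401$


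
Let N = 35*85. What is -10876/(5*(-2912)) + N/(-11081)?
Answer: 2757177/5762120 ≈ 0.47850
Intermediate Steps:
N = 2975
-10876/(5*(-2912)) + N/(-11081) = -10876/(5*(-2912)) + 2975/(-11081) = -10876/(-14560) + 2975*(-1/11081) = -10876*(-1/14560) - 425/1583 = 2719/3640 - 425/1583 = 2757177/5762120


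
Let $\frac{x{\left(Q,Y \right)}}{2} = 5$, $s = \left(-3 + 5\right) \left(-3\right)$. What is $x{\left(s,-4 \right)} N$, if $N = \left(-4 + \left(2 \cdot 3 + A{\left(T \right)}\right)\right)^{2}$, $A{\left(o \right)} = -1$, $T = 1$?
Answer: $10$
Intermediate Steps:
$s = -6$ ($s = 2 \left(-3\right) = -6$)
$x{\left(Q,Y \right)} = 10$ ($x{\left(Q,Y \right)} = 2 \cdot 5 = 10$)
$N = 1$ ($N = \left(-4 + \left(2 \cdot 3 - 1\right)\right)^{2} = \left(-4 + \left(6 - 1\right)\right)^{2} = \left(-4 + 5\right)^{2} = 1^{2} = 1$)
$x{\left(s,-4 \right)} N = 10 \cdot 1 = 10$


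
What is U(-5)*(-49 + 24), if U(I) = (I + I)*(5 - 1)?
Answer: 1000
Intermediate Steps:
U(I) = 8*I (U(I) = (2*I)*4 = 8*I)
U(-5)*(-49 + 24) = (8*(-5))*(-49 + 24) = -40*(-25) = 1000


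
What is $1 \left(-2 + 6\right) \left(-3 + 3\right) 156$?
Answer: $0$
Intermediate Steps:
$1 \left(-2 + 6\right) \left(-3 + 3\right) 156 = 1 \cdot 4 \cdot 0 \cdot 156 = 1 \cdot 0 \cdot 156 = 0 \cdot 156 = 0$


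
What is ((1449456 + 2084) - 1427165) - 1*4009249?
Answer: -3984874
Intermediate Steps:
((1449456 + 2084) - 1427165) - 1*4009249 = (1451540 - 1427165) - 4009249 = 24375 - 4009249 = -3984874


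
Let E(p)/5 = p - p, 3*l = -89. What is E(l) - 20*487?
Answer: -9740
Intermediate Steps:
l = -89/3 (l = (⅓)*(-89) = -89/3 ≈ -29.667)
E(p) = 0 (E(p) = 5*(p - p) = 5*0 = 0)
E(l) - 20*487 = 0 - 20*487 = 0 - 9740 = -9740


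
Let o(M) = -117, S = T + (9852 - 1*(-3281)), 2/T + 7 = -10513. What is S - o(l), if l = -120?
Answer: 69694999/5260 ≈ 13250.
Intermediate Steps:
T = -1/5260 (T = 2/(-7 - 10513) = 2/(-10520) = 2*(-1/10520) = -1/5260 ≈ -0.00019011)
S = 69079579/5260 (S = -1/5260 + (9852 - 1*(-3281)) = -1/5260 + (9852 + 3281) = -1/5260 + 13133 = 69079579/5260 ≈ 13133.)
S - o(l) = 69079579/5260 - 1*(-117) = 69079579/5260 + 117 = 69694999/5260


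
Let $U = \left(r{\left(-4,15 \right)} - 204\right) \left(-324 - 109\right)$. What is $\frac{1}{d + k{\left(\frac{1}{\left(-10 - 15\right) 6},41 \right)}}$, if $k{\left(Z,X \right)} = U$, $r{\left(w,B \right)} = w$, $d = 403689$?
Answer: $\frac{1}{493753} \approx 2.0253 \cdot 10^{-6}$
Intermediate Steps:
$U = 90064$ ($U = \left(-4 - 204\right) \left(-324 - 109\right) = \left(-208\right) \left(-433\right) = 90064$)
$k{\left(Z,X \right)} = 90064$
$\frac{1}{d + k{\left(\frac{1}{\left(-10 - 15\right) 6},41 \right)}} = \frac{1}{403689 + 90064} = \frac{1}{493753}$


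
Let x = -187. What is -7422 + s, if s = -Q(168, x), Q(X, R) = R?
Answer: -7235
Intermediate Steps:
s = 187 (s = -1*(-187) = 187)
-7422 + s = -7422 + 187 = -7235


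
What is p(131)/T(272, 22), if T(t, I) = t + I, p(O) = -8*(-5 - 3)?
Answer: 32/147 ≈ 0.21769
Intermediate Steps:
p(O) = 64 (p(O) = -8*(-8) = 64)
T(t, I) = I + t
p(131)/T(272, 22) = 64/(22 + 272) = 64/294 = 64*(1/294) = 32/147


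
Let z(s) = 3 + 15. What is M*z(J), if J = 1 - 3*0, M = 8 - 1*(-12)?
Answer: 360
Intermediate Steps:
M = 20 (M = 8 + 12 = 20)
J = 1 (J = 1 + 0 = 1)
z(s) = 18
M*z(J) = 20*18 = 360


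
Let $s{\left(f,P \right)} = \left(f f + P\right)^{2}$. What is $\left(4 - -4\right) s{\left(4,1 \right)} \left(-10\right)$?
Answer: $-23120$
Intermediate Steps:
$s{\left(f,P \right)} = \left(P + f^{2}\right)^{2}$ ($s{\left(f,P \right)} = \left(f^{2} + P\right)^{2} = \left(P + f^{2}\right)^{2}$)
$\left(4 - -4\right) s{\left(4,1 \right)} \left(-10\right) = \left(4 - -4\right) \left(1 + 4^{2}\right)^{2} \left(-10\right) = \left(4 + 4\right) \left(1 + 16\right)^{2} \left(-10\right) = 8 \cdot 17^{2} \left(-10\right) = 8 \cdot 289 \left(-10\right) = 2312 \left(-10\right) = -23120$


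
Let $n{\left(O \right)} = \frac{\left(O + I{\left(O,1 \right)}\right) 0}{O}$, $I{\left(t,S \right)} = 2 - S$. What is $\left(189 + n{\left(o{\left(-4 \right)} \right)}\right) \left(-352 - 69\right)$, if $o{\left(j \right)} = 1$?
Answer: $-79569$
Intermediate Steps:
$n{\left(O \right)} = 0$ ($n{\left(O \right)} = \frac{\left(O + \left(2 - 1\right)\right) 0}{O} = \frac{\left(O + 1\right) 0}{O} = \frac{\left(1 + O\right) 0}{O} = \frac{0}{O} = 0$)
$\left(189 + n{\left(o{\left(-4 \right)} \right)}\right) \left(-352 - 69\right) = \left(189 + 0\right) \left(-352 - 69\right) = 189 \left(-352 - 69\right) = 189 \left(-421\right) = -79569$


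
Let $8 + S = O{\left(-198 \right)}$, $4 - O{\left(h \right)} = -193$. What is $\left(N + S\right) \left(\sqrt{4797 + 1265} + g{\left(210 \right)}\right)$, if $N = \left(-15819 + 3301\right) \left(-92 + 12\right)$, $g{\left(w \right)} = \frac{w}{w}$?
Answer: $1001629 + 1001629 \sqrt{6062} \approx 7.8987 \cdot 10^{7}$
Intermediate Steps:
$O{\left(h \right)} = 197$ ($O{\left(h \right)} = 4 - -193 = 4 + 193 = 197$)
$g{\left(w \right)} = 1$
$N = 1001440$ ($N = \left(-12518\right) \left(-80\right) = 1001440$)
$S = 189$ ($S = -8 + 197 = 189$)
$\left(N + S\right) \left(\sqrt{4797 + 1265} + g{\left(210 \right)}\right) = \left(1001440 + 189\right) \left(\sqrt{4797 + 1265} + 1\right) = 1001629 \left(\sqrt{6062} + 1\right) = 1001629 \left(1 + \sqrt{6062}\right) = 1001629 + 1001629 \sqrt{6062}$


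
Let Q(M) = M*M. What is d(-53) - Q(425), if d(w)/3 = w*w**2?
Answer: -627256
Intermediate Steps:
Q(M) = M**2
d(w) = 3*w**3 (d(w) = 3*(w*w**2) = 3*w**3)
d(-53) - Q(425) = 3*(-53)**3 - 1*425**2 = 3*(-148877) - 1*180625 = -446631 - 180625 = -627256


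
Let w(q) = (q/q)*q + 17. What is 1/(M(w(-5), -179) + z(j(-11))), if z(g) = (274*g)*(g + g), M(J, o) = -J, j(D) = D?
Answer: 1/66296 ≈ 1.5084e-5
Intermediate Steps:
w(q) = 17 + q (w(q) = 1*q + 17 = q + 17 = 17 + q)
z(g) = 548*g**2 (z(g) = (274*g)*(2*g) = 548*g**2)
1/(M(w(-5), -179) + z(j(-11))) = 1/(-(17 - 5) + 548*(-11)**2) = 1/(-1*12 + 548*121) = 1/(-12 + 66308) = 1/66296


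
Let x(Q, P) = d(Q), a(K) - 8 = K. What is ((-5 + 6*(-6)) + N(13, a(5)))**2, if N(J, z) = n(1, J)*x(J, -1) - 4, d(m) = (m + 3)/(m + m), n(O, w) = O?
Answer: 332929/169 ≈ 1970.0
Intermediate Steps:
a(K) = 8 + K
d(m) = (3 + m)/(2*m) (d(m) = (3 + m)/((2*m)) = (3 + m)*(1/(2*m)) = (3 + m)/(2*m))
x(Q, P) = (3 + Q)/(2*Q)
N(J, z) = -4 + (3 + J)/(2*J) (N(J, z) = 1*((3 + J)/(2*J)) - 4 = (3 + J)/(2*J) - 4 = -4 + (3 + J)/(2*J))
((-5 + 6*(-6)) + N(13, a(5)))**2 = ((-5 + 6*(-6)) + (1/2)*(3 - 7*13)/13)**2 = ((-5 - 36) + (1/2)*(1/13)*(3 - 91))**2 = (-41 + (1/2)*(1/13)*(-88))**2 = (-41 - 44/13)**2 = (-577/13)**2 = 332929/169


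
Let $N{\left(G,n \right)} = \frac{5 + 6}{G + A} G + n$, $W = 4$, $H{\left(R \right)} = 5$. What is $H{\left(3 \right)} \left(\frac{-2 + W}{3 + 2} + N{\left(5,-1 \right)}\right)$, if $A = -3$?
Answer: $\frac{269}{2} \approx 134.5$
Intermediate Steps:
$N{\left(G,n \right)} = n + \frac{11 G}{-3 + G}$ ($N{\left(G,n \right)} = \frac{5 + 6}{G - 3} G + n = \frac{11}{-3 + G} G + n = \frac{11 G}{-3 + G} + n = n + \frac{11 G}{-3 + G}$)
$H{\left(3 \right)} \left(\frac{-2 + W}{3 + 2} + N{\left(5,-1 \right)}\right) = 5 \left(\frac{-2 + 4}{3 + 2} + \frac{\left(-3\right) \left(-1\right) + 11 \cdot 5 + 5 \left(-1\right)}{-3 + 5}\right) = 5 \left(\frac{2}{5} + \frac{3 + 55 - 5}{2}\right) = 5 \left(2 \cdot \frac{1}{5} + \frac{1}{2} \cdot 53\right) = 5 \left(\frac{2}{5} + \frac{53}{2}\right) = 5 \cdot \frac{269}{10} = \frac{269}{2}$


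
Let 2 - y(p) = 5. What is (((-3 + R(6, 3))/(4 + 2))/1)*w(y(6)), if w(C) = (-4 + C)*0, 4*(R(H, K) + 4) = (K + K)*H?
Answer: 0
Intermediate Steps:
R(H, K) = -4 + H*K/2 (R(H, K) = -4 + ((K + K)*H)/4 = -4 + ((2*K)*H)/4 = -4 + (2*H*K)/4 = -4 + H*K/2)
y(p) = -3 (y(p) = 2 - 1*5 = 2 - 5 = -3)
w(C) = 0
(((-3 + R(6, 3))/(4 + 2))/1)*w(y(6)) = (((-3 + (-4 + (1/2)*6*3))/(4 + 2))/1)*0 = (((-3 + (-4 + 9))/6)*1)*0 = (((-3 + 5)*(1/6))*1)*0 = ((2*(1/6))*1)*0 = ((1/3)*1)*0 = (1/3)*0 = 0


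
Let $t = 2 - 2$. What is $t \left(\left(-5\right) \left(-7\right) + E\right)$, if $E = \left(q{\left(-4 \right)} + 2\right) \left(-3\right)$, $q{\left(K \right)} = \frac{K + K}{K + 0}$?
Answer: $0$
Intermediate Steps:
$q{\left(K \right)} = 2$ ($q{\left(K \right)} = \frac{2 K}{K} = 2$)
$E = -12$ ($E = \left(2 + 2\right) \left(-3\right) = 4 \left(-3\right) = -12$)
$t = 0$ ($t = 2 - 2 = 0$)
$t \left(\left(-5\right) \left(-7\right) + E\right) = 0 \left(\left(-5\right) \left(-7\right) - 12\right) = 0 \left(35 - 12\right) = 0 \cdot 23 = 0$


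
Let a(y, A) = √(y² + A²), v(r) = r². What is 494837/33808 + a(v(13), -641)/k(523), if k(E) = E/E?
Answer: 494837/33808 + √439442 ≈ 677.54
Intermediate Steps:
k(E) = 1
a(y, A) = √(A² + y²)
494837/33808 + a(v(13), -641)/k(523) = 494837/33808 + √((-641)² + (13²)²)/1 = 494837*(1/33808) + √(410881 + 169²)*1 = 494837/33808 + √(410881 + 28561)*1 = 494837/33808 + √439442*1 = 494837/33808 + √439442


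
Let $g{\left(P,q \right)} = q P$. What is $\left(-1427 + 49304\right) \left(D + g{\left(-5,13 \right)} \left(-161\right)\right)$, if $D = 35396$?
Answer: $2195687097$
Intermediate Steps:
$g{\left(P,q \right)} = P q$
$\left(-1427 + 49304\right) \left(D + g{\left(-5,13 \right)} \left(-161\right)\right) = \left(-1427 + 49304\right) \left(35396 + \left(-5\right) 13 \left(-161\right)\right) = 47877 \left(35396 - -10465\right) = 47877 \left(35396 + 10465\right) = 47877 \cdot 45861 = 2195687097$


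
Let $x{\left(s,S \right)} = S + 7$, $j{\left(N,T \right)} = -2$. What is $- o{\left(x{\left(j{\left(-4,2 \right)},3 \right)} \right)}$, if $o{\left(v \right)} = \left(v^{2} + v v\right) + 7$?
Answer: $-207$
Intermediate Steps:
$x{\left(s,S \right)} = 7 + S$
$o{\left(v \right)} = 7 + 2 v^{2}$ ($o{\left(v \right)} = \left(v^{2} + v^{2}\right) + 7 = 2 v^{2} + 7 = 7 + 2 v^{2}$)
$- o{\left(x{\left(j{\left(-4,2 \right)},3 \right)} \right)} = - (7 + 2 \left(7 + 3\right)^{2}) = - (7 + 2 \cdot 10^{2}) = - (7 + 2 \cdot 100) = - (7 + 200) = \left(-1\right) 207 = -207$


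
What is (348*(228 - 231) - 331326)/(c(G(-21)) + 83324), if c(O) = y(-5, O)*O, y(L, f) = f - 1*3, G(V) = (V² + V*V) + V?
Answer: -166185/411031 ≈ -0.40431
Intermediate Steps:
G(V) = V + 2*V² (G(V) = (V² + V²) + V = 2*V² + V = V + 2*V²)
y(L, f) = -3 + f (y(L, f) = f - 3 = -3 + f)
c(O) = O*(-3 + O) (c(O) = (-3 + O)*O = O*(-3 + O))
(348*(228 - 231) - 331326)/(c(G(-21)) + 83324) = (348*(228 - 231) - 331326)/((-21*(1 + 2*(-21)))*(-3 - 21*(1 + 2*(-21))) + 83324) = (348*(-3) - 331326)/((-21*(1 - 42))*(-3 - 21*(1 - 42)) + 83324) = (-1044 - 331326)/((-21*(-41))*(-3 - 21*(-41)) + 83324) = -332370/(861*(-3 + 861) + 83324) = -332370/(861*858 + 83324) = -332370/(738738 + 83324) = -332370/822062 = -332370*1/822062 = -166185/411031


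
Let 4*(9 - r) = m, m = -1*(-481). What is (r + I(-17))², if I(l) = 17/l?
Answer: 201601/16 ≈ 12600.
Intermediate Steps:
m = 481
r = -445/4 (r = 9 - ¼*481 = 9 - 481/4 = -445/4 ≈ -111.25)
(r + I(-17))² = (-445/4 + 17/(-17))² = (-445/4 + 17*(-1/17))² = (-445/4 - 1)² = (-449/4)² = 201601/16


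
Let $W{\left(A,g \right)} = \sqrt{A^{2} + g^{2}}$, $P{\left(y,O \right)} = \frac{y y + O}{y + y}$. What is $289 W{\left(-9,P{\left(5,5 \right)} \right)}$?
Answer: $867 \sqrt{10} \approx 2741.7$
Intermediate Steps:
$P{\left(y,O \right)} = \frac{O + y^{2}}{2 y}$ ($P{\left(y,O \right)} = \frac{y^{2} + O}{2 y} = \left(O + y^{2}\right) \frac{1}{2 y} = \frac{O + y^{2}}{2 y}$)
$289 W{\left(-9,P{\left(5,5 \right)} \right)} = 289 \sqrt{\left(-9\right)^{2} + \left(\frac{5 + 5^{2}}{2 \cdot 5}\right)^{2}} = 289 \sqrt{81 + \left(\frac{1}{2} \cdot \frac{1}{5} \left(5 + 25\right)\right)^{2}} = 289 \sqrt{81 + \left(\frac{1}{2} \cdot \frac{1}{5} \cdot 30\right)^{2}} = 289 \sqrt{81 + 3^{2}} = 289 \sqrt{81 + 9} = 289 \sqrt{90} = 289 \cdot 3 \sqrt{10} = 867 \sqrt{10}$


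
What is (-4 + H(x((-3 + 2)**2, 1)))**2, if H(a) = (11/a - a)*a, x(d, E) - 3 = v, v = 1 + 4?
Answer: 3249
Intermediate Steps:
v = 5
x(d, E) = 8 (x(d, E) = 3 + 5 = 8)
H(a) = a*(-a + 11/a) (H(a) = (-a + 11/a)*a = a*(-a + 11/a))
(-4 + H(x((-3 + 2)**2, 1)))**2 = (-4 + (11 - 1*8**2))**2 = (-4 + (11 - 1*64))**2 = (-4 + (11 - 64))**2 = (-4 - 53)**2 = (-57)**2 = 3249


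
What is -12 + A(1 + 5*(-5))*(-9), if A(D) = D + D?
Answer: 420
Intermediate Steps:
A(D) = 2*D
-12 + A(1 + 5*(-5))*(-9) = -12 + (2*(1 + 5*(-5)))*(-9) = -12 + (2*(1 - 25))*(-9) = -12 + (2*(-24))*(-9) = -12 - 48*(-9) = -12 + 432 = 420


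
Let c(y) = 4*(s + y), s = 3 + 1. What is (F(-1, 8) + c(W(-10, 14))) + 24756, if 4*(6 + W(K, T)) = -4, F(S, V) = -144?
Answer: 24600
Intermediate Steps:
W(K, T) = -7 (W(K, T) = -6 + (1/4)*(-4) = -6 - 1 = -7)
s = 4
c(y) = 16 + 4*y (c(y) = 4*(4 + y) = 16 + 4*y)
(F(-1, 8) + c(W(-10, 14))) + 24756 = (-144 + (16 + 4*(-7))) + 24756 = (-144 + (16 - 28)) + 24756 = (-144 - 12) + 24756 = -156 + 24756 = 24600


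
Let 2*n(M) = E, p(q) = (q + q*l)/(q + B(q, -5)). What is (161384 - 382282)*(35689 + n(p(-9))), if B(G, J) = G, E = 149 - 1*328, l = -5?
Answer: -7863858351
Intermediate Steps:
E = -179 (E = 149 - 328 = -179)
p(q) = -2 (p(q) = (q + q*(-5))/(q + q) = (q - 5*q)/((2*q)) = (-4*q)*(1/(2*q)) = -2)
n(M) = -179/2 (n(M) = (1/2)*(-179) = -179/2)
(161384 - 382282)*(35689 + n(p(-9))) = (161384 - 382282)*(35689 - 179/2) = -220898*71199/2 = -7863858351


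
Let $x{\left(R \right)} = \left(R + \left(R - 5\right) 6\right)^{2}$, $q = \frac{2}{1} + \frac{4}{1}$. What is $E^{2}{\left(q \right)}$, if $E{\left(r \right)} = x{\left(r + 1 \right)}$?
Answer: $130321$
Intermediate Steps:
$q = 6$ ($q = 2 \cdot 1 + 4 \cdot 1 = 2 + 4 = 6$)
$x{\left(R \right)} = \left(-30 + 7 R\right)^{2}$ ($x{\left(R \right)} = \left(R + \left(-5 + R\right) 6\right)^{2} = \left(R + \left(-30 + 6 R\right)\right)^{2} = \left(-30 + 7 R\right)^{2}$)
$E{\left(r \right)} = \left(-23 + 7 r\right)^{2}$ ($E{\left(r \right)} = \left(-30 + 7 \left(r + 1\right)\right)^{2} = \left(-30 + 7 \left(1 + r\right)\right)^{2} = \left(-30 + \left(7 + 7 r\right)\right)^{2} = \left(-23 + 7 r\right)^{2}$)
$E^{2}{\left(q \right)} = \left(\left(-23 + 7 \cdot 6\right)^{2}\right)^{2} = \left(\left(-23 + 42\right)^{2}\right)^{2} = \left(19^{2}\right)^{2} = 361^{2} = 130321$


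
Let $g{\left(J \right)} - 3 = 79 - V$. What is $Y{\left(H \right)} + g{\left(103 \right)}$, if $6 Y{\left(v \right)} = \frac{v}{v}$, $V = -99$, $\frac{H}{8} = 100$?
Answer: $\frac{1087}{6} \approx 181.17$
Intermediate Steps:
$H = 800$ ($H = 8 \cdot 100 = 800$)
$Y{\left(v \right)} = \frac{1}{6}$ ($Y{\left(v \right)} = \frac{v \frac{1}{v}}{6} = \frac{1}{6} \cdot 1 = \frac{1}{6}$)
$g{\left(J \right)} = 181$ ($g{\left(J \right)} = 3 + \left(79 - -99\right) = 3 + \left(79 + 99\right) = 3 + 178 = 181$)
$Y{\left(H \right)} + g{\left(103 \right)} = \frac{1}{6} + 181 = \frac{1087}{6}$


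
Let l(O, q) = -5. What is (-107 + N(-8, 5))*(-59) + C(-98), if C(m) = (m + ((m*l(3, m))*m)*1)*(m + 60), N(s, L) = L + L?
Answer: 1834207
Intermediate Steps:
N(s, L) = 2*L
C(m) = (60 + m)*(m - 5*m**2) (C(m) = (m + ((m*(-5))*m)*1)*(m + 60) = (m + ((-5*m)*m)*1)*(60 + m) = (m - 5*m**2*1)*(60 + m) = (m - 5*m**2)*(60 + m) = (60 + m)*(m - 5*m**2))
(-107 + N(-8, 5))*(-59) + C(-98) = (-107 + 2*5)*(-59) - 98*(60 - 299*(-98) - 5*(-98)**2) = (-107 + 10)*(-59) - 98*(60 + 29302 - 5*9604) = -97*(-59) - 98*(60 + 29302 - 48020) = 5723 - 98*(-18658) = 5723 + 1828484 = 1834207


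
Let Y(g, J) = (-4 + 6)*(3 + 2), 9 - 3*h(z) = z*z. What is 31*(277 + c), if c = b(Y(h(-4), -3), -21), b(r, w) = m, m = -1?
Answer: 8556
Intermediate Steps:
h(z) = 3 - z²/3 (h(z) = 3 - z*z/3 = 3 - z²/3)
Y(g, J) = 10 (Y(g, J) = 2*5 = 10)
b(r, w) = -1
c = -1
31*(277 + c) = 31*(277 - 1) = 31*276 = 8556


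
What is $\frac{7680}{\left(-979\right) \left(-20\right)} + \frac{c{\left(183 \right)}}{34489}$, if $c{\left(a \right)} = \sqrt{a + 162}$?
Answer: $\frac{384}{979} + \frac{\sqrt{345}}{34489} \approx 0.39278$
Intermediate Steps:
$c{\left(a \right)} = \sqrt{162 + a}$
$\frac{7680}{\left(-979\right) \left(-20\right)} + \frac{c{\left(183 \right)}}{34489} = \frac{7680}{\left(-979\right) \left(-20\right)} + \frac{\sqrt{162 + 183}}{34489} = \frac{7680}{19580} + \sqrt{345} \cdot \frac{1}{34489} = 7680 \cdot \frac{1}{19580} + \frac{\sqrt{345}}{34489} = \frac{384}{979} + \frac{\sqrt{345}}{34489}$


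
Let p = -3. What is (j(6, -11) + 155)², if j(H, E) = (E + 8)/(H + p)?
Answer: 23716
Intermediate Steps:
j(H, E) = (8 + E)/(-3 + H) (j(H, E) = (E + 8)/(H - 3) = (8 + E)/(-3 + H))
(j(6, -11) + 155)² = ((8 - 11)/(-3 + 6) + 155)² = (-3/3 + 155)² = ((⅓)*(-3) + 155)² = (-1 + 155)² = 154² = 23716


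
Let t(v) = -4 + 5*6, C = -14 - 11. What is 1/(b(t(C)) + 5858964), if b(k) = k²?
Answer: 1/5859640 ≈ 1.7066e-7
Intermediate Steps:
C = -25
t(v) = 26 (t(v) = -4 + 30 = 26)
1/(b(t(C)) + 5858964) = 1/(26² + 5858964) = 1/(676 + 5858964) = 1/5859640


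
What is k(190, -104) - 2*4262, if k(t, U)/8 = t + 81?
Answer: -6356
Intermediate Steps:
k(t, U) = 648 + 8*t (k(t, U) = 8*(t + 81) = 8*(81 + t) = 648 + 8*t)
k(190, -104) - 2*4262 = (648 + 8*190) - 2*4262 = (648 + 1520) - 1*8524 = 2168 - 8524 = -6356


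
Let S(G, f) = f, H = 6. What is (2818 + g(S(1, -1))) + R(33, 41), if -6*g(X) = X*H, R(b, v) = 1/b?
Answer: 93028/33 ≈ 2819.0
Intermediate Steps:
g(X) = -X (g(X) = -X*6/6 = -X)
(2818 + g(S(1, -1))) + R(33, 41) = (2818 - 1*(-1)) + 1/33 = (2818 + 1) + 1/33 = 2819 + 1/33 = 93028/33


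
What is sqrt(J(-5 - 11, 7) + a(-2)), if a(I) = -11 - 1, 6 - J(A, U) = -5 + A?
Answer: sqrt(15) ≈ 3.8730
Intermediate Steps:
J(A, U) = 11 - A (J(A, U) = 6 - (-5 + A) = 6 + (5 - A) = 11 - A)
a(I) = -12
sqrt(J(-5 - 11, 7) + a(-2)) = sqrt((11 - (-5 - 11)) - 12) = sqrt((11 - 1*(-16)) - 12) = sqrt((11 + 16) - 12) = sqrt(27 - 12) = sqrt(15)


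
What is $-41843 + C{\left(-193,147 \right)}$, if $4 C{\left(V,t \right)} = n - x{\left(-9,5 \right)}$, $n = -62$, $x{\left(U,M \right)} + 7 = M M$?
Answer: $-41863$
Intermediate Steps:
$x{\left(U,M \right)} = -7 + M^{2}$ ($x{\left(U,M \right)} = -7 + M M = -7 + M^{2}$)
$C{\left(V,t \right)} = -20$ ($C{\left(V,t \right)} = \frac{-62 - \left(-7 + 5^{2}\right)}{4} = \frac{-62 - \left(-7 + 25\right)}{4} = \frac{-62 - 18}{4} = \frac{1}{4} \left(-80\right) = -20$)
$-41843 + C{\left(-193,147 \right)} = -41843 - 20 = -41863$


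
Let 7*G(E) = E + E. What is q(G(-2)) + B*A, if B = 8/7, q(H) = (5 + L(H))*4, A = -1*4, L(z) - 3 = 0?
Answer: 192/7 ≈ 27.429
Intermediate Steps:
L(z) = 3 (L(z) = 3 + 0 = 3)
G(E) = 2*E/7 (G(E) = (E + E)/7 = (2*E)/7 = 2*E/7)
A = -4
q(H) = 32 (q(H) = (5 + 3)*4 = 8*4 = 32)
B = 8/7 (B = 8*(⅐) = 8/7 ≈ 1.1429)
q(G(-2)) + B*A = 32 + (8/7)*(-4) = 32 - 32/7 = 192/7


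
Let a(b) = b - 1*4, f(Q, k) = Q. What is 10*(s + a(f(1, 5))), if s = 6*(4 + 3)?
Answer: 390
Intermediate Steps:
s = 42 (s = 6*7 = 42)
a(b) = -4 + b (a(b) = b - 4 = -4 + b)
10*(s + a(f(1, 5))) = 10*(42 + (-4 + 1)) = 10*(42 - 3) = 10*39 = 390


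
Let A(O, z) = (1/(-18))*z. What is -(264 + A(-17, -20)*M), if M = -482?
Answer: 2444/9 ≈ 271.56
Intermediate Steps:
A(O, z) = -z/18 (A(O, z) = (1*(-1/18))*z = -z/18)
-(264 + A(-17, -20)*M) = -(264 - 1/18*(-20)*(-482)) = -(264 + (10/9)*(-482)) = -(264 - 4820/9) = -1*(-2444/9) = 2444/9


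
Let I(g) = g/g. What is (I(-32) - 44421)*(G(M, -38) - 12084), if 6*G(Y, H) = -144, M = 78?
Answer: 537837360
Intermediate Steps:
G(Y, H) = -24 (G(Y, H) = (1/6)*(-144) = -24)
I(g) = 1
(I(-32) - 44421)*(G(M, -38) - 12084) = (1 - 44421)*(-24 - 12084) = -44420*(-12108) = 537837360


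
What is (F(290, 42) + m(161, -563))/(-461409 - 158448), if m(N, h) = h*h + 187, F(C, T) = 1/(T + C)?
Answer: -105295793/205792524 ≈ -0.51166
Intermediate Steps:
F(C, T) = 1/(C + T)
m(N, h) = 187 + h² (m(N, h) = h² + 187 = 187 + h²)
(F(290, 42) + m(161, -563))/(-461409 - 158448) = (1/(290 + 42) + (187 + (-563)²))/(-461409 - 158448) = (1/332 + (187 + 316969))/(-619857) = (1/332 + 317156)*(-1/619857) = (105295793/332)*(-1/619857) = -105295793/205792524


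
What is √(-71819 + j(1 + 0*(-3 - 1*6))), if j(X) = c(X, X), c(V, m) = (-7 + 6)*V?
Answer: 6*I*√1995 ≈ 267.99*I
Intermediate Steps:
c(V, m) = -V
j(X) = -X
√(-71819 + j(1 + 0*(-3 - 1*6))) = √(-71819 - (1 + 0*(-3 - 1*6))) = √(-71819 - (1 + 0*(-3 - 6))) = √(-71819 - (1 + 0*(-9))) = √(-71819 - (1 + 0)) = √(-71819 - 1*1) = √(-71819 - 1) = √(-71820) = 6*I*√1995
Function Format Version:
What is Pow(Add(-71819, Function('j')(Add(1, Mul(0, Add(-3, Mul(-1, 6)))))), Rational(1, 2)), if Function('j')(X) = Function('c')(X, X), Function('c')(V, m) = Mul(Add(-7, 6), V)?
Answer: Mul(6, I, Pow(1995, Rational(1, 2))) ≈ Mul(267.99, I)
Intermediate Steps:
Function('c')(V, m) = Mul(-1, V)
Function('j')(X) = Mul(-1, X)
Pow(Add(-71819, Function('j')(Add(1, Mul(0, Add(-3, Mul(-1, 6)))))), Rational(1, 2)) = Pow(Add(-71819, Mul(-1, Add(1, Mul(0, Add(-3, Mul(-1, 6)))))), Rational(1, 2)) = Pow(Add(-71819, Mul(-1, Add(1, Mul(0, Add(-3, -6))))), Rational(1, 2)) = Pow(Add(-71819, Mul(-1, Add(1, Mul(0, -9)))), Rational(1, 2)) = Pow(Add(-71819, Mul(-1, Add(1, 0))), Rational(1, 2)) = Pow(Add(-71819, Mul(-1, 1)), Rational(1, 2)) = Pow(Add(-71819, -1), Rational(1, 2)) = Pow(-71820, Rational(1, 2)) = Mul(6, I, Pow(1995, Rational(1, 2)))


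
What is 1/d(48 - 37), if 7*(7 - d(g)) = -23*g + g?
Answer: 7/291 ≈ 0.024055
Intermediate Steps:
d(g) = 7 + 22*g/7 (d(g) = 7 - (-23*g + g)/7 = 7 - (-22)*g/7 = 7 + 22*g/7)
1/d(48 - 37) = 1/(7 + 22*(48 - 37)/7) = 1/(7 + (22/7)*11) = 1/(7 + 242/7) = 1/(291/7) = 7/291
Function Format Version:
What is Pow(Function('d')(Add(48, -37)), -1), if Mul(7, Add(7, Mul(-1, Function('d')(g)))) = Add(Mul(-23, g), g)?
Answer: Rational(7, 291) ≈ 0.024055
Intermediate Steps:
Function('d')(g) = Add(7, Mul(Rational(22, 7), g)) (Function('d')(g) = Add(7, Mul(Rational(-1, 7), Add(Mul(-23, g), g))) = Add(7, Mul(Rational(-1, 7), Mul(-22, g))) = Add(7, Mul(Rational(22, 7), g)))
Pow(Function('d')(Add(48, -37)), -1) = Pow(Add(7, Mul(Rational(22, 7), Add(48, -37))), -1) = Pow(Add(7, Mul(Rational(22, 7), 11)), -1) = Pow(Add(7, Rational(242, 7)), -1) = Pow(Rational(291, 7), -1) = Rational(7, 291)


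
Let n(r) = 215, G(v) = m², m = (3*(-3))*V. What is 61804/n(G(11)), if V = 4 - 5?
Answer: 61804/215 ≈ 287.46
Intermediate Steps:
V = -1
m = 9 (m = (3*(-3))*(-1) = -9*(-1) = 9)
G(v) = 81 (G(v) = 9² = 81)
61804/n(G(11)) = 61804/215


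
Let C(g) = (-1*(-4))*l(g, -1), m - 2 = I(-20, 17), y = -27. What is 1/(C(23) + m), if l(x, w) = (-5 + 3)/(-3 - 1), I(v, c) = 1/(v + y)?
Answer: 47/187 ≈ 0.25134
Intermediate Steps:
I(v, c) = 1/(-27 + v) (I(v, c) = 1/(v - 27) = 1/(-27 + v))
m = 93/47 (m = 2 + 1/(-27 - 20) = 2 + 1/(-47) = 2 - 1/47 = 93/47 ≈ 1.9787)
l(x, w) = ½ (l(x, w) = -2/(-4) = -2*(-¼) = ½)
C(g) = 2 (C(g) = -1*(-4)*(½) = 4*(½) = 2)
1/(C(23) + m) = 1/(2 + 93/47) = 1/(187/47) = 47/187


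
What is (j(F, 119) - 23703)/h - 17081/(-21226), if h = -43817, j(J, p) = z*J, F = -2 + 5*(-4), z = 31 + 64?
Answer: 1295920395/930059642 ≈ 1.3934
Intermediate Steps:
z = 95
F = -22 (F = -2 - 20 = -22)
j(J, p) = 95*J
(j(F, 119) - 23703)/h - 17081/(-21226) = (95*(-22) - 23703)/(-43817) - 17081/(-21226) = (-2090 - 23703)*(-1/43817) - 17081*(-1/21226) = -25793*(-1/43817) + 17081/21226 = 25793/43817 + 17081/21226 = 1295920395/930059642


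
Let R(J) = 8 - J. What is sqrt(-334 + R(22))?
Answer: 2*I*sqrt(87) ≈ 18.655*I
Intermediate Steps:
sqrt(-334 + R(22)) = sqrt(-334 + (8 - 1*22)) = sqrt(-334 + (8 - 22)) = sqrt(-334 - 14) = sqrt(-348) = 2*I*sqrt(87)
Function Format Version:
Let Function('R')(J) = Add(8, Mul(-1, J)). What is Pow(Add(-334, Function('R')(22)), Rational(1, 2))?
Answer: Mul(2, I, Pow(87, Rational(1, 2))) ≈ Mul(18.655, I)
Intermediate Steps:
Pow(Add(-334, Function('R')(22)), Rational(1, 2)) = Pow(Add(-334, Add(8, Mul(-1, 22))), Rational(1, 2)) = Pow(Add(-334, Add(8, -22)), Rational(1, 2)) = Pow(Add(-334, -14), Rational(1, 2)) = Pow(-348, Rational(1, 2)) = Mul(2, I, Pow(87, Rational(1, 2)))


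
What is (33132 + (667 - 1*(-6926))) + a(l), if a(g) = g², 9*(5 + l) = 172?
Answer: 3314854/81 ≈ 40924.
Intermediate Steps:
l = 127/9 (l = -5 + (⅑)*172 = -5 + 172/9 = 127/9 ≈ 14.111)
(33132 + (667 - 1*(-6926))) + a(l) = (33132 + (667 - 1*(-6926))) + (127/9)² = (33132 + (667 + 6926)) + 16129/81 = (33132 + 7593) + 16129/81 = 40725 + 16129/81 = 3314854/81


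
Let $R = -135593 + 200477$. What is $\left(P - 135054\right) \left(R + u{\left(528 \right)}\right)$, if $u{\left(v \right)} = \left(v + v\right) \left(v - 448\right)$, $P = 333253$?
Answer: $29603795436$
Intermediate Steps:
$u{\left(v \right)} = 2 v \left(-448 + v\right)$
$R = 64884$
$\left(P - 135054\right) \left(R + u{\left(528 \right)}\right) = \left(333253 - 135054\right) \left(64884 + 2 \cdot 528 \left(-448 + 528\right)\right) = 198199 \left(64884 + 2 \cdot 528 \cdot 80\right) = 198199 \left(64884 + 84480\right) = 198199 \cdot 149364 = 29603795436$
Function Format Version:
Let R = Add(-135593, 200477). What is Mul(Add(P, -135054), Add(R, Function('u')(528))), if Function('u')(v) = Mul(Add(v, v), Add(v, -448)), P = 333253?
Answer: 29603795436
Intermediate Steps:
Function('u')(v) = Mul(2, v, Add(-448, v)) (Function('u')(v) = Mul(Mul(2, v), Add(-448, v)) = Mul(2, v, Add(-448, v)))
R = 64884
Mul(Add(P, -135054), Add(R, Function('u')(528))) = Mul(Add(333253, -135054), Add(64884, Mul(2, 528, Add(-448, 528)))) = Mul(198199, Add(64884, Mul(2, 528, 80))) = Mul(198199, Add(64884, 84480)) = Mul(198199, 149364) = 29603795436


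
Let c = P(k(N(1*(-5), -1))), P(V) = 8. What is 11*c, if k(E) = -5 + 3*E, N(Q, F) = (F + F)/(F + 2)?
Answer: 88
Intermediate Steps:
N(Q, F) = 2*F/(2 + F) (N(Q, F) = (2*F)/(2 + F) = 2*F/(2 + F))
c = 8
11*c = 11*8 = 88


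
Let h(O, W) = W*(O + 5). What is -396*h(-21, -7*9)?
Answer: -399168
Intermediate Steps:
h(O, W) = W*(5 + O)
-396*h(-21, -7*9) = -396*(-7*9)*(5 - 21) = -(-24948)*(-16) = -396*1008 = -399168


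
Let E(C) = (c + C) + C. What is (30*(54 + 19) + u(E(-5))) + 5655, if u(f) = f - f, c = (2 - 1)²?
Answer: 7845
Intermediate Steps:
c = 1 (c = 1² = 1)
E(C) = 1 + 2*C (E(C) = (1 + C) + C = 1 + 2*C)
u(f) = 0
(30*(54 + 19) + u(E(-5))) + 5655 = (30*(54 + 19) + 0) + 5655 = (30*73 + 0) + 5655 = (2190 + 0) + 5655 = 2190 + 5655 = 7845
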